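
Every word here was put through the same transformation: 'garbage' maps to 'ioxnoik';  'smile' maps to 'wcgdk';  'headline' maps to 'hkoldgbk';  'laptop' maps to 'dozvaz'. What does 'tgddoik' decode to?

village

g(6)→i(8) and a(0)→o(14) fit y≡25x+14 (mod 26); the inverse of 25 mod 26 is 25. This is an affine cipher: with a=0,…,z=25, each position x becomes (25x+14) mod 26.
Undoing it on tgddoik: t(19)→25·(19−14)≡21=v; g(6)→25·(6−14)≡8=i; d(3)→25·(3−14)≡11=l; d(3)→25·(3−14)≡11=l; o(14)→25·(14−14)≡0=a; i(8)→25·(8−14)≡6=g; k(10)→25·(10−14)≡4=e (all mod 26).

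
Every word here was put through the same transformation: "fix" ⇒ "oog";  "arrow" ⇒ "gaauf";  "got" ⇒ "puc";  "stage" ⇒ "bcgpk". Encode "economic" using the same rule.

kluwuvol

The rule splits by letter class: vowels +6, consonants +9.
For economic: e(vowel)+6=k, c(cons)+9=l, o(vowel)+6=u, n(cons)+9=w, o(vowel)+6=u, m(cons)+9=v, i(vowel)+6=o, c(cons)+9=l.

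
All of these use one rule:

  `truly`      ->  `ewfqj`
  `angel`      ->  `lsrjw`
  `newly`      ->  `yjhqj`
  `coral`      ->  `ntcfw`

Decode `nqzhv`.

clock

Shifts by position in truly: pos 0: t→e (+11), pos 1: r→w (+5), pos 2: u→f (+11), pos 3: l→q (+5) — repeating every 2. The shifts repeat in a cycle of length 2: positions 0,1,… shift by +11, +5, then the pattern repeats.
Reversing it on nqzhv: n−11=c, q−5=l, z−11=o, h−5=c, v−11=k.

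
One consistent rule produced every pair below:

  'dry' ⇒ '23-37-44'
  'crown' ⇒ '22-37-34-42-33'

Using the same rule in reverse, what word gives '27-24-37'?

her

Letters become their 1-based position plus 19 (so a→20, b→21, …).
Reversing it on 27-24-37: 27→(27−19)÷1=8=h, 24→(24−19)÷1=5=e, 37→(37−19)÷1=18=r.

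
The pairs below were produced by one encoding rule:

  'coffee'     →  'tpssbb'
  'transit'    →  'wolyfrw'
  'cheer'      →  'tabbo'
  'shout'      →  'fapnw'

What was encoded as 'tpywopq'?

Each letter's alphabet position (a=0..z=25) is mapped through 17·x+11 mod 26 — an affine cipher.
Reversing it on tpywopq: t(19)→23·(19−11)≡2=c; p(15)→23·(15−11)≡14=o; y(24)→23·(24−11)≡13=n; w(22)→23·(22−11)≡19=t; o(14)→23·(14−11)≡17=r; p(15)→23·(15−11)≡14=o; q(16)→23·(16−11)≡11=l (all mod 26).

control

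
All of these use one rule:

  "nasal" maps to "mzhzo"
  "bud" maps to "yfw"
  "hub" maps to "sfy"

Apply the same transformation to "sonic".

Each pair mirrors across the alphabet (n↔m, a↔z, s↔h): positions sum to 25. This is the alphabet-reversal cipher (Atbash): a becomes z, b becomes y, etc.
On sonic: s↔h, o↔l, n↔m, i↔r, c↔x.

hlmrx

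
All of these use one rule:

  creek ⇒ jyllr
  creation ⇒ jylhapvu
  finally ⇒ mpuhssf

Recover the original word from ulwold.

Compare letters: c→j is +7, r→y is +7, e→l is +7 — a constant shift. This is a Caesar cipher with shift 7.
Decoding ulwold: u−7=n, l−7=e, w−7=p, o−7=h, l−7=e, d−7=w.

nephew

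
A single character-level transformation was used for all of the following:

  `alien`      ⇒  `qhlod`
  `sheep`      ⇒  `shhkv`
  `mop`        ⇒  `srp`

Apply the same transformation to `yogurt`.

wuxjrb

The output letters match the input read backwards, each shifted +3: alien reversed is neila. Read the word backwards and shift each letter +3.
For yogurt: reverse → trugoy; then shift: t+3=w, r+3=u, u+3=x, g+3=j, o+3=r, y+3=b.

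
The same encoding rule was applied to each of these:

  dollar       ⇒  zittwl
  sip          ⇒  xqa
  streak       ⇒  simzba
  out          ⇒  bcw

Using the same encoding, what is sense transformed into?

The output letters match the input read backwards, each shifted +8: dollar reversed is rallod. Read the word backwards and shift each letter +8.
Applying it to sense: reverse → esnes; then shift: e+8=m, s+8=a, n+8=v, e+8=m, s+8=a.

mavma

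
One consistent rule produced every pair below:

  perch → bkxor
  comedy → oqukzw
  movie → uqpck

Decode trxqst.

throat

p(15)→b(1) and e(4)→k(10) fit y≡11x+18 (mod 26); the inverse of 11 mod 26 is 19. Each letter's alphabet position (a=0..z=25) is mapped through 11·x+18 mod 26 — an affine cipher.
Decoding trxqst: t(19)→19·(19−18)≡19=t; r(17)→19·(17−18)≡7=h; x(23)→19·(23−18)≡17=r; q(16)→19·(16−18)≡14=o; s(18)→19·(18−18)≡0=a; t(19)→19·(19−18)≡19=t (all mod 26).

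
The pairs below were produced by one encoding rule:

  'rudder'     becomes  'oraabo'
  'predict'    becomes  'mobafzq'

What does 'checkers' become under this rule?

This is a Caesar cipher with shift 23.
On checkers: c+23=z, h+23=e, e+23=b, c+23=z, k+23=h, e+23=b, r+23=o, s+23=p.

zebzhbop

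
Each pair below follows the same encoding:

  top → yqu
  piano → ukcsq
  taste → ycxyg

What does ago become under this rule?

clq

The shift depends on letter class: consonant t→y is +5, but vowel o→q is +2. The rule splits by letter class: vowels +2, consonants +5.
For ago: a(vowel)+2=c, g(cons)+5=l, o(vowel)+2=q.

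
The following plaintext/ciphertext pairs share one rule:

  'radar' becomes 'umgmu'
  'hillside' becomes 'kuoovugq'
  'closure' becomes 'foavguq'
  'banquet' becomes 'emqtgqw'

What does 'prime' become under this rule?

The shift depends on letter class: consonant r→u is +3, but vowel a→m is +12. Vowels shift forward by 12 and consonants shift forward by 3.
For prime: p(cons)+3=s, r(cons)+3=u, i(vowel)+12=u, m(cons)+3=p, e(vowel)+12=q.

suupq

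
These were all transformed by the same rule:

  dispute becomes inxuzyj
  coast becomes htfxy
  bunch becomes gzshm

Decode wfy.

rat

Every letter moves 5 places later in the alphabet, wrapping around z→a.
Undoing it on wfy: w−5=r, f−5=a, y−5=t.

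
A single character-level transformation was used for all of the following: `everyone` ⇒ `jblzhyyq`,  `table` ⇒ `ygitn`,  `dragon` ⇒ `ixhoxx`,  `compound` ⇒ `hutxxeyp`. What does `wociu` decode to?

Each letter shifts forward by (position + 5), i.e. 5, 6, 7, … — the shift grows by one for each successive letter.
Reversing it on wociu: w−5=r, o−6=i, c−7=v, i−8=a, u−9=l.

rival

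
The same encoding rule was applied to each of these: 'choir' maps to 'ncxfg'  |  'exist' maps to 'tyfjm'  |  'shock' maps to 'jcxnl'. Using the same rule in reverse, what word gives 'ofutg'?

liner

Each letter's alphabet position (a=0..z=25) is mapped through 3·x+7 mod 26 — an affine cipher.
Decoding ofutg: o(14)→9·(14−7)≡11=l; f(5)→9·(5−7)≡8=i; u(20)→9·(20−7)≡13=n; t(19)→9·(19−7)≡4=e; g(6)→9·(6−7)≡17=r (all mod 26).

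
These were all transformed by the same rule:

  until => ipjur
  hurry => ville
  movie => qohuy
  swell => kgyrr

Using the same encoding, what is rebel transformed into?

lybyr

u(20)→i(8) and n(13)→p(15) fit y≡25x+2 (mod 26); the inverse of 25 mod 26 is 25. This is an affine cipher: with a=0,…,z=25, each position x becomes (25x+2) mod 26.
On rebel: r(17)→25·17+2≡11=l; e(4)→25·4+2≡24=y; b(1)→25·1+2≡1=b; e(4)→25·4+2≡24=y; l(11)→25·11+2≡17=r (all mod 26).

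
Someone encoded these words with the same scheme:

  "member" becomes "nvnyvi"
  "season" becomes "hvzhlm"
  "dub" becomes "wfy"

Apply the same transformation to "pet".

kvg

Each pair mirrors across the alphabet (m↔n, e↔v, m↔n): positions sum to 25. Letters are reflected about the middle of the alphabet (position → 25−position): Atbash.
For pet: p↔k, e↔v, t↔g.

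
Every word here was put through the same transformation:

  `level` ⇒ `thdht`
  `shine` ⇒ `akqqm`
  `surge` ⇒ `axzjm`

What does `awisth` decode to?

staple

The shifts repeat in a cycle of length 2: positions 0,1,… shift by +8, +3, then the pattern repeats.
Undoing it on awisth: a−8=s, w−3=t, i−8=a, s−3=p, t−8=l, h−3=e.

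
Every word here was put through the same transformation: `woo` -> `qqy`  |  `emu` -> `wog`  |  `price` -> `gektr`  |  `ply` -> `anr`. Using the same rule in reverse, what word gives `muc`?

The output letters match the input read backwards, each shifted +2: woo reversed is oow. Read the word backwards and shift each letter +2.
Decoding muc: shift back: m−2=k, u−2=s, c−2=a → ksa; then reverse → ask.

ask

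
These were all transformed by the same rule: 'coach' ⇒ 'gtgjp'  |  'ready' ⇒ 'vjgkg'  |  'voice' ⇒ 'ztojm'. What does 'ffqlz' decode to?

In coach: c→g is +4, o→t is +5, a→g is +6, c→j is +7 — the shift increases by 1 each position. Letter i (0-indexed) is shifted by i+4, so successive shifts are 4, 5, 6, ….
Undoing it on ffqlz: f−4=b, f−5=a, q−6=k, l−7=e, z−8=r.

baker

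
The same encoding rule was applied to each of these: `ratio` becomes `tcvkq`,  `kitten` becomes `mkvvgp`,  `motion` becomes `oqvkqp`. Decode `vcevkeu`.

tactics

Compare letters: r→t is +2, a→c is +2, t→v is +2 — a constant shift. It's a constant shift of +2 (ROT2).
Decoding vcevkeu: v−2=t, c−2=a, e−2=c, v−2=t, k−2=i, e−2=c, u−2=s.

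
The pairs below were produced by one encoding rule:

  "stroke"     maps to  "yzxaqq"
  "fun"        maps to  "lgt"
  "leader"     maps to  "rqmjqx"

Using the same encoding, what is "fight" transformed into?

The shift depends on letter class: consonant s→y is +6, but vowel o→a is +12. The rule splits by letter class: vowels +12, consonants +6.
On fight: f(cons)+6=l, i(vowel)+12=u, g(cons)+6=m, h(cons)+6=n, t(cons)+6=z.

lumnz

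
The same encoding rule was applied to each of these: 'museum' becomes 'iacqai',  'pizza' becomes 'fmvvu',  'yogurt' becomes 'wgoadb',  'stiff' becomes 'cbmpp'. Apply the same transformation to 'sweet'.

This is an affine cipher: with a=0,…,z=25, each position x becomes (25x+20) mod 26.
For sweet: s(18)→25·18+20≡2=c; w(22)→25·22+20≡24=y; e(4)→25·4+20≡16=q; e(4)→25·4+20≡16=q; t(19)→25·19+20≡1=b (all mod 26).

cyqqb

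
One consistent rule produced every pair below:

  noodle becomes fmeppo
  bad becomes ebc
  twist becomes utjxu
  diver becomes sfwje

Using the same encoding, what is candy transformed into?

zeobd

Read the word backwards and shift each letter +1.
On candy: reverse → ydnac; then shift: y+1=z, d+1=e, n+1=o, a+1=b, c+1=d.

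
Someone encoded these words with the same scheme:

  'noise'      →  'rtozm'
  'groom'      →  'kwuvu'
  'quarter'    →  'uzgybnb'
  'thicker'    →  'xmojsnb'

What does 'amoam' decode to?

white

In noise: n→r is +4, o→t is +5, i→o is +6, s→z is +7 — the shift increases by 1 each position. The shift increases by 1 at each position, starting from +4: 4, 5, 6, ….
Reversing it on amoam: a−4=w, m−5=h, o−6=i, a−7=t, m−8=e.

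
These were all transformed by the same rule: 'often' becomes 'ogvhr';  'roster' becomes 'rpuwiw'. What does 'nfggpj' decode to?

In often: o→o is +0, f→g is +1, t→v is +2, e→h is +3 — the shift increases by 1 each position. The shift increases by 1 at each position, starting from +0: 0, 1, 2, ….
Decoding nfggpj: n−0=n, f−1=e, g−2=e, g−3=d, p−4=l, j−5=e.

needle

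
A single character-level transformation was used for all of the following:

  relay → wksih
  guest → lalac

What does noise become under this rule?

supan

In relay: r→w is +5, e→k is +6, l→s is +7, a→i is +8 — the shift increases by 1 each position. Letter i (0-indexed) is shifted by i+5, so successive shifts are 5, 6, 7, ….
On noise: n+5=s, o+6=u, i+7=p, s+8=a, e+9=n.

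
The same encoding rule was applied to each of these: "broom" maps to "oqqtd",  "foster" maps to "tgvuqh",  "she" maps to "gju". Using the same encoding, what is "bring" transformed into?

The output letters match the input read backwards, each shifted +2: broom reversed is moorb. Read the word backwards and shift each letter +2.
Applying it to bring: reverse → gnirb; then shift: g+2=i, n+2=p, i+2=k, r+2=t, b+2=d.

ipktd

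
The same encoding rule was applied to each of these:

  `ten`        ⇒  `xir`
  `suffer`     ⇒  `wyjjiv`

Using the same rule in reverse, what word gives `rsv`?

Compare letters: t→x is +4, e→i is +4, n→r is +4 — a constant shift. Each letter is shifted forward by 4 in the alphabet (a Caesar shift of +4).
Decoding rsv: r−4=n, s−4=o, v−4=r.

nor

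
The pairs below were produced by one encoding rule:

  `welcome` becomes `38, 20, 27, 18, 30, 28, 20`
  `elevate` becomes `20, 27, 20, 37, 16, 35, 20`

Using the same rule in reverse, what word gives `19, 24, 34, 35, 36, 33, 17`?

w is letter #23 and maps to 38: an offset of 15. Letters become their 1-based position plus 15 (so a→16, b→17, …).
Reversing it on 19, 24, 34, 35, 36, 33, 17: 19→(19−15)÷1=4=d, 24→(24−15)÷1=9=i, 34→(34−15)÷1=19=s, 35→(35−15)÷1=20=t, 36→(36−15)÷1=21=u, 33→(33−15)÷1=18=r, 17→(17−15)÷1=2=b.

disturb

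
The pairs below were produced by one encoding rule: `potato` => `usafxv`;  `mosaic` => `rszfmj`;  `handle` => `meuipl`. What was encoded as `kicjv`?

fever

Shifts by position in potato: pos 0: p→u (+5), pos 1: o→s (+4), pos 2: t→a (+7), pos 3: a→f (+5), pos 4: t→x (+4), pos 5: o→v (+7) — repeating every 3. The shifts repeat in a cycle of length 3: positions 0,1,… shift by +5, +4, +7, then the pattern repeats.
Decoding kicjv: k−5=f, i−4=e, c−7=v, j−5=e, v−4=r.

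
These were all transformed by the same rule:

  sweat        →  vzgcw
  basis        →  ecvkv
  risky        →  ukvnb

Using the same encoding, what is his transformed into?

The shift depends on letter class: consonant s→v is +3, but vowel e→g is +2. Vowels shift forward by 2 and consonants shift forward by 3.
On his: h(cons)+3=k, i(vowel)+2=k, s(cons)+3=v.

kkv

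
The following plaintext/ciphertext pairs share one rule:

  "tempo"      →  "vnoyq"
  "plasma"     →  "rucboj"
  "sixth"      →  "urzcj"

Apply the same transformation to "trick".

vaklm

Shifts by position in tempo: pos 0: t→v (+2), pos 1: e→n (+9), pos 2: m→o (+2), pos 3: p→y (+9) — repeating every 2. A repeating key of period 2 is used — shifts +2, +9 over and over.
Applying it to trick: t+2=v, r+9=a, i+2=k, c+9=l, k+2=m.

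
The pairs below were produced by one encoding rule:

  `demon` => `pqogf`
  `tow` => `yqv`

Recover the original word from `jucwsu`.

squash

The output letters match the input read backwards, each shifted +2: demon reversed is nomed. The word is reversed, then every letter is shifted forward by 2.
Undoing it on jucwsu: shift back: j−2=h, u−2=s, c−2=a, w−2=u, s−2=q, u−2=s → hsauqs; then reverse → squash.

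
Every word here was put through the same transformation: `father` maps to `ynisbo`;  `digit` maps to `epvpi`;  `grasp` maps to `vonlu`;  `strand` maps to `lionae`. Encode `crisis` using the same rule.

hoplpl

Treating letters as 0–25, the rule is x ↦ 23x + 13 (mod 26).
On crisis: c(2)→23·2+13≡7=h; r(17)→23·17+13≡14=o; i(8)→23·8+13≡15=p; s(18)→23·18+13≡11=l; i(8)→23·8+13≡15=p; s(18)→23·18+13≡11=l (all mod 26).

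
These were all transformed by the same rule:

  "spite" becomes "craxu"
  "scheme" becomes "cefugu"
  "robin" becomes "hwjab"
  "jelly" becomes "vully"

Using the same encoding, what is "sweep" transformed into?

Each letter's alphabet position (a=0..z=25) is mapped through 21·x+14 mod 26 — an affine cipher.
For sweep: s(18)→21·18+14≡2=c; w(22)→21·22+14≡8=i; e(4)→21·4+14≡20=u; e(4)→21·4+14≡20=u; p(15)→21·15+14≡17=r (all mod 26).

ciuur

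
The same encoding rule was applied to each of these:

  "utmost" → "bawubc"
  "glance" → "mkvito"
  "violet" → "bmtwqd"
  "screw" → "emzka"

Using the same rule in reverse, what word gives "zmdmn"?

fever

The output letters match the input read backwards, each shifted +8: utmost reversed is tsomtu. The word is reversed, then every letter is shifted forward by 8.
Decoding zmdmn: shift back: z−8=r, m−8=e, d−8=v, m−8=e, n−8=f → revef; then reverse → fever.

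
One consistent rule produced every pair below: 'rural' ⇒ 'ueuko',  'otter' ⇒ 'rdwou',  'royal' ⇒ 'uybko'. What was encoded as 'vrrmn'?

A repeating key of period 2 is used — shifts +3, +10 over and over.
Decoding vrrmn: v−3=s, r−10=h, r−3=o, m−10=c, n−3=k.

shock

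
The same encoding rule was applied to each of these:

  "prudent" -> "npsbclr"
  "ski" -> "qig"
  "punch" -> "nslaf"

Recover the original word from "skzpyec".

umbrage

This is a Caesar cipher with shift 24.
Reversing it on skzpyec: s−24=u, k−24=m, z−24=b, p−24=r, y−24=a, e−24=g, c−24=e.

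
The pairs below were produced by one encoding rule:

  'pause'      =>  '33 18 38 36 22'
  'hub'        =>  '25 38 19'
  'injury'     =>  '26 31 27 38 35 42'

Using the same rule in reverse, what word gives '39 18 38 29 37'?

p is letter #16 and maps to 33: an offset of 17. Letters become their 1-based position plus 17 (so a→18, b→19, …).
Reversing it on 39 18 38 29 37: 39→(39−17)÷1=22=v, 18→(18−17)÷1=1=a, 38→(38−17)÷1=21=u, 29→(29−17)÷1=12=l, 37→(37−17)÷1=20=t.

vault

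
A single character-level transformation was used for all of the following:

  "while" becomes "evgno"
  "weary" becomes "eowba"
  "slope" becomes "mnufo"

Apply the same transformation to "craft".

Treating letters as 0–25, the rule is x ↦ 11x + 22 (mod 26).
On craft: c(2)→11·2+22≡18=s; r(17)→11·17+22≡1=b; a(0)→11·0+22≡22=w; f(5)→11·5+22≡25=z; t(19)→11·19+22≡23=x (all mod 26).

sbwzx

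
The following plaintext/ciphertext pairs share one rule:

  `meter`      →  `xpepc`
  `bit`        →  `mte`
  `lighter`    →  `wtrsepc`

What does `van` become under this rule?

Every letter moves 11 places later in the alphabet, wrapping around z→a.
Applying it to van: v+11=g, a+11=l, n+11=y.

gly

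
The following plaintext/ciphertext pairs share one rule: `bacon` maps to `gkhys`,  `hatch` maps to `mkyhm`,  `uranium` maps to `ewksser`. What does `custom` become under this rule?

hexyyr

The rule splits by letter class: vowels +10, consonants +5.
Applying it to custom: c(cons)+5=h, u(vowel)+10=e, s(cons)+5=x, t(cons)+5=y, o(vowel)+10=y, m(cons)+5=r.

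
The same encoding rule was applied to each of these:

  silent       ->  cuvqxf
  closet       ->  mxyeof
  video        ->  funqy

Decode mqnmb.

cedar

Shifts by position in silent: pos 0: s→c (+10), pos 1: i→u (+12), pos 2: l→v (+10), pos 3: e→q (+12) — repeating every 2. A repeating key of period 2 is used — shifts +10, +12 over and over.
Reversing it on mqnmb: m−10=c, q−12=e, n−10=d, m−12=a, b−10=r.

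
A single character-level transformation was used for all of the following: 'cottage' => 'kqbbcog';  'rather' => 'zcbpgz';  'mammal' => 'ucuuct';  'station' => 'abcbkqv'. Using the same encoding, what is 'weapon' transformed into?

egcxqv

The shift depends on letter class: consonant c→k is +8, but vowel o→q is +2. The rule splits by letter class: vowels +2, consonants +8.
For weapon: w(cons)+8=e, e(vowel)+2=g, a(vowel)+2=c, p(cons)+8=x, o(vowel)+2=q, n(cons)+8=v.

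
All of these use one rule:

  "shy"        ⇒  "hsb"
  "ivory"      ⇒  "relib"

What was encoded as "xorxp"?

Each pair mirrors across the alphabet (s↔h, h↔s, y↔b): positions sum to 25. Each letter is replaced by its mirror in the alphabet: a↔z, b↔y, c↔x, and so on (the Atbash cipher).
Decoding xorxp: x↔c, o↔l, r↔i, x↔c, p↔k.

click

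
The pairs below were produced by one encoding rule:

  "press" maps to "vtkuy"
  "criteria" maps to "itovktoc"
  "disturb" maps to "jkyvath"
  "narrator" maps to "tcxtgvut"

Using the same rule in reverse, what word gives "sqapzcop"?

mountain

A repeating key of period 2 is used — shifts +6, +2 over and over.
Decoding sqapzcop: s−6=m, q−2=o, a−6=u, p−2=n, z−6=t, c−2=a, o−6=i, p−2=n.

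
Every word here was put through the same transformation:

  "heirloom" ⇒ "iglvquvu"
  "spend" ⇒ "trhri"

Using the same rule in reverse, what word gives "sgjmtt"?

In heirloom: h→i is +1, e→g is +2, i→l is +3, r→v is +4 — the shift increases by 1 each position. Letter i (0-indexed) is shifted by i+1, so successive shifts are 1, 2, 3, ….
Reversing it on sgjmtt: s−1=r, g−2=e, j−3=g, m−4=i, t−5=o, t−6=n.

region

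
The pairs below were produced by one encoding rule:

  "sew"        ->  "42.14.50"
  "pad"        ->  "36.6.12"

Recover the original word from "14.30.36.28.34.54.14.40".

employer

The formula is n = 2×(alphabet index, a=1) + 4.
Reversing it on 14.30.36.28.34.54.14.40: 14→(14−4)÷2=5=e, 30→(30−4)÷2=13=m, 36→(36−4)÷2=16=p, 28→(28−4)÷2=12=l, 34→(34−4)÷2=15=o, 54→(54−4)÷2=25=y, 14→(14−4)÷2=5=e, 40→(40−4)÷2=18=r.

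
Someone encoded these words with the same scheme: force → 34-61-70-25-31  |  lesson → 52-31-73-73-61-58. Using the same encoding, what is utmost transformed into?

79-76-55-61-73-76

f(#6)→34 and o(#15)→61: differences scale by 3, so n = 3·pos + 16. Each letter becomes 3×(its alphabet position, a=1..z=26) + 16.
Applying it to utmost: u=21→79, t=20→76, m=13→55, o=15→61, s=19→73, t=20→76.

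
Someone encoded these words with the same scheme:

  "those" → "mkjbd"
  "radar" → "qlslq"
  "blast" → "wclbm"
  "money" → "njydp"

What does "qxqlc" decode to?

rural

t(19)→m(12) and h(7)→k(10) fit y≡11x+11 (mod 26); the inverse of 11 mod 26 is 19. Treating letters as 0–25, the rule is x ↦ 11x + 11 (mod 26).
Decoding qxqlc: q(16)→19·(16−11)≡17=r; x(23)→19·(23−11)≡20=u; q(16)→19·(16−11)≡17=r; l(11)→19·(11−11)≡0=a; c(2)→19·(2−11)≡11=l (all mod 26).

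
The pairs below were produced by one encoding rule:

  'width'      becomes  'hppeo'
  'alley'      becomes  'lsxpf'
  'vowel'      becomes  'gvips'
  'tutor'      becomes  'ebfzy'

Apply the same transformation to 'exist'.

Shifts by position in width: pos 0: w→h (+11), pos 1: i→p (+7), pos 2: d→p (+12), pos 3: t→e (+11), pos 4: h→o (+7) — repeating every 3. A repeating key of period 3 is used — shifts +11, +7, +12 over and over.
For exist: e+11=p, x+7=e, i+12=u, s+11=d, t+7=a.

peuda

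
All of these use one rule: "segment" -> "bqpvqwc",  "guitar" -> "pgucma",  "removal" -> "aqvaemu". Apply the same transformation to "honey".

Two shifts are in play — +12 for a/e/i/o/u, +9 for every other letter.
On honey: h(cons)+9=q, o(vowel)+12=a, n(cons)+9=w, e(vowel)+12=q, y(cons)+9=h.

qawqh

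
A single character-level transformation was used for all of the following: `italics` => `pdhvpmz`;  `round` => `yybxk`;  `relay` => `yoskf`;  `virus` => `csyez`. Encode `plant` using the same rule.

wvhxa

It's a Vigenère-style cipher with numeric key [7,10]: position i shifts by key[i mod 2].
On plant: p+7=w, l+10=v, a+7=h, n+10=x, t+7=a.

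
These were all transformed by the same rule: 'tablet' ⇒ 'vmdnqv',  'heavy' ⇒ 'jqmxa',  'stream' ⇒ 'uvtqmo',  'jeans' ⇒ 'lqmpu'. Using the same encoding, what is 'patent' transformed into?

rmvqpv

Two shifts are in play — +12 for a/e/i/o/u, +2 for every other letter.
On patent: p(cons)+2=r, a(vowel)+12=m, t(cons)+2=v, e(vowel)+12=q, n(cons)+2=p, t(cons)+2=v.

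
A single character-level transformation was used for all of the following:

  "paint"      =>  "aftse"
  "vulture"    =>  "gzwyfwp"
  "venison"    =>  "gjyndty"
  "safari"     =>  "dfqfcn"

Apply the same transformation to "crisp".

nwtxa

Shifts by position in paint: pos 0: p→a (+11), pos 1: a→f (+5), pos 2: i→t (+11), pos 3: n→s (+5) — repeating every 2. A repeating key of period 2 is used — shifts +11, +5 over and over.
On crisp: c+11=n, r+5=w, i+11=t, s+5=x, p+11=a.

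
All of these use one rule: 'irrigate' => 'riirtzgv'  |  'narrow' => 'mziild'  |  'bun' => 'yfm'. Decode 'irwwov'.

riddle

Each pair mirrors across the alphabet (i↔r, r↔i, r↔i): positions sum to 25. This is the alphabet-reversal cipher (Atbash): a becomes z, b becomes y, etc.
Decoding irwwov: i↔r, r↔i, w↔d, w↔d, o↔l, v↔e.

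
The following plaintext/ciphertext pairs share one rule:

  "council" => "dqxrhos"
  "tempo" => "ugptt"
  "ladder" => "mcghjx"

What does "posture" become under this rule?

In council: c→d is +1, o→q is +2, u→x is +3, n→r is +4 — the shift increases by 1 each position. Letter i (0-indexed) is shifted by i+1, so successive shifts are 1, 2, 3, ….
Applying it to posture: p+1=q, o+2=q, s+3=v, t+4=x, u+5=z, r+6=x, e+7=l.

qqvxzxl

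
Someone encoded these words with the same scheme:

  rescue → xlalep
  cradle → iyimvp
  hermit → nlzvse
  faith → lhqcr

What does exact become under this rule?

In rescue: r→x is +6, e→l is +7, s→a is +8, c→l is +9 — the shift increases by 1 each position. The shift increases by 1 at each position, starting from +6: 6, 7, 8, ….
On exact: e+6=k, x+7=e, a+8=i, c+9=l, t+10=d.

keild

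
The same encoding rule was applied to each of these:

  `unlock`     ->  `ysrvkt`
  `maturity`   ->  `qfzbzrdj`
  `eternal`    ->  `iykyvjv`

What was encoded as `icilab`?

In unlock: u→y is +4, n→s is +5, l→r is +6, o→v is +7 — the shift increases by 1 each position. The shift increases by 1 at each position, starting from +4: 4, 5, 6, ….
Reversing it on icilab: i−4=e, c−5=x, i−6=c, l−7=e, a−8=s, b−9=s.

excess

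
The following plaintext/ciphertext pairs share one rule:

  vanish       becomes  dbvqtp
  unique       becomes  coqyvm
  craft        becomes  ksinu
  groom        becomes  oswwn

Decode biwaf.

The shifts repeat in a cycle of length 3: positions 0,1,… shift by +8, +1, +8, then the pattern repeats.
Decoding biwaf: b−8=t, i−1=h, w−8=o, a−8=s, f−1=e.

those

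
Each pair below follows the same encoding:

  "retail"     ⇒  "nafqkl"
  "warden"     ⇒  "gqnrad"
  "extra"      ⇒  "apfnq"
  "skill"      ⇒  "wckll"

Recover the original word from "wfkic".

stick

r(17)→n(13) and e(4)→a(0) fit y≡9x+16 (mod 26); the inverse of 9 mod 26 is 3. Treating letters as 0–25, the rule is x ↦ 9x + 16 (mod 26).
Decoding wfkic: w(22)→3·(22−16)≡18=s; f(5)→3·(5−16)≡19=t; k(10)→3·(10−16)≡8=i; i(8)→3·(8−16)≡2=c; c(2)→3·(2−16)≡10=k (all mod 26).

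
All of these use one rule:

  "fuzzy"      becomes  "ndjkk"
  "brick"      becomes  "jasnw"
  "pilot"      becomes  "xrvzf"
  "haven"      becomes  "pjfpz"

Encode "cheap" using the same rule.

kqolb

In fuzzy: f→n is +8, u→d is +9, z→j is +10, z→k is +11 — the shift increases by 1 each position. The shift increases by 1 at each position, starting from +8: 8, 9, 10, ….
On cheap: c+8=k, h+9=q, e+10=o, a+11=l, p+12=b.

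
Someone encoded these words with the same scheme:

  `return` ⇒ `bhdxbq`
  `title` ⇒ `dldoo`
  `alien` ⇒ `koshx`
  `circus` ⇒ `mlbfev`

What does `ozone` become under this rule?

It's a Vigenère-style cipher with numeric key [10,3]: position i shifts by key[i mod 2].
On ozone: o+10=y, z+3=c, o+10=y, n+3=q, e+10=o.

ycyqo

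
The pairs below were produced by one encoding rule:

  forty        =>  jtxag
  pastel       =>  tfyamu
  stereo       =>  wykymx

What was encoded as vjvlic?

Each letter shifts forward by (position + 4), i.e. 4, 5, 6, … — the shift grows by one for each successive letter.
Decoding vjvlic: v−4=r, j−5=e, v−6=p, l−7=e, i−8=a, c−9=t.

repeat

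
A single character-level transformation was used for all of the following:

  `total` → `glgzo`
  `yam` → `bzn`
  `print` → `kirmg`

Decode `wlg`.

dot

Each pair mirrors across the alphabet (t↔g, o↔l, t↔g): positions sum to 25. Each letter is replaced by its mirror in the alphabet: a↔z, b↔y, c↔x, and so on (the Atbash cipher).
Decoding wlg: w↔d, l↔o, g↔t.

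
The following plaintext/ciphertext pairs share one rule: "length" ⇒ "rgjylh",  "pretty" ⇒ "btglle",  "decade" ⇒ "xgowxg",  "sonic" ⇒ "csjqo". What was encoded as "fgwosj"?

l(11)→r(17) and e(4)→g(6) fit y≡9x+22 (mod 26); the inverse of 9 mod 26 is 3. This is an affine cipher: with a=0,…,z=25, each position x becomes (9x+22) mod 26.
Reversing it on fgwosj: f(5)→3·(5−22)≡1=b; g(6)→3·(6−22)≡4=e; w(22)→3·(22−22)≡0=a; o(14)→3·(14−22)≡2=c; s(18)→3·(18−22)≡14=o; j(9)→3·(9−22)≡13=n (all mod 26).

beacon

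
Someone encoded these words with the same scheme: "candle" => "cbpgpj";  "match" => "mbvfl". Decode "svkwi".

suite

Each letter shifts forward by its position index (0, 1, 2, …) — the shift grows by one for each successive letter.
Decoding svkwi: s−0=s, v−1=u, k−2=i, w−3=t, i−4=e.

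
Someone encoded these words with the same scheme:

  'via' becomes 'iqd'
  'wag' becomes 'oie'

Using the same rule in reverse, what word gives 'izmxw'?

The output letters match the input read backwards, each shifted +8: via reversed is aiv. Two steps: reverse the string, then apply a Caesar shift of +8.
Undoing it on izmxw: shift back: i−8=a, z−8=r, m−8=e, x−8=p, w−8=o → arepo; then reverse → opera.

opera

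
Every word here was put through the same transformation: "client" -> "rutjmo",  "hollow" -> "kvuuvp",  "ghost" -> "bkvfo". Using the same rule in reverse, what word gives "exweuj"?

purple

Treating letters as 0–25, the rule is x ↦ 9x + 25 (mod 26).
Decoding exweuj: e(4)→3·(4−25)≡15=p; x(23)→3·(23−25)≡20=u; w(22)→3·(22−25)≡17=r; e(4)→3·(4−25)≡15=p; u(20)→3·(20−25)≡11=l; j(9)→3·(9−25)≡4=e (all mod 26).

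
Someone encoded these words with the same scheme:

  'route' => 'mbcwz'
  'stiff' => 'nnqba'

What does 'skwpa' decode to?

shock

The output letters match the input read backwards, each shifted +8: route reversed is etuor. Two steps: reverse the string, then apply a Caesar shift of +8.
Reversing it on skwpa: shift back: s−8=k, k−8=c, w−8=o, p−8=h, a−8=s → kcohs; then reverse → shock.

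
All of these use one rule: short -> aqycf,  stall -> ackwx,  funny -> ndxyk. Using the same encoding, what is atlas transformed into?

icvle

Each letter shifts forward by (position + 8), i.e. 8, 9, 10, … — the shift grows by one for each successive letter.
For atlas: a+8=i, t+9=c, l+10=v, a+11=l, s+12=e.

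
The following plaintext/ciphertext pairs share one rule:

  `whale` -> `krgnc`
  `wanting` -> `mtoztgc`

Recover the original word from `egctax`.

Read the word backwards and shift each letter +6.
Decoding egctax: shift back: e−6=y, g−6=a, c−6=w, t−6=n, a−6=u, x−6=r → yawnur; then reverse → runway.

runway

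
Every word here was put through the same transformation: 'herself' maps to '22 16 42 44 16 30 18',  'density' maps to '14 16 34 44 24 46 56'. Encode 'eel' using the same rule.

16 16 30

h(#8)→22 and e(#5)→16: differences scale by 2, so n = 2·pos + 6. The formula is n = 2×(alphabet index, a=1) + 6.
For eel: e=5→16, e=5→16, l=12→30.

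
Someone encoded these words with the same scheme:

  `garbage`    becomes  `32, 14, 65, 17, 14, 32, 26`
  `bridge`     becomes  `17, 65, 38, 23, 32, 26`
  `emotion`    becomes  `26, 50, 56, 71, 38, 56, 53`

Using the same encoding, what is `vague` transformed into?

g(#7)→32 and a(#1)→14: differences scale by 3, so n = 3·pos + 11. Each letter becomes 3×(its alphabet position, a=1..z=26) + 11.
For vague: v=22→77, a=1→14, g=7→32, u=21→74, e=5→26.

77, 14, 32, 74, 26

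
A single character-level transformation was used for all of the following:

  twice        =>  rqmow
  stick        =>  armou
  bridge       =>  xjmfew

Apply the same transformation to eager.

wgewj

t(19)→r(17) and w(22)→q(16) fit y≡17x+6 (mod 26); the inverse of 17 mod 26 is 23. Each letter's alphabet position (a=0..z=25) is mapped through 17·x+6 mod 26 — an affine cipher.
Applying it to eager: e(4)→17·4+6≡22=w; a(0)→17·0+6≡6=g; g(6)→17·6+6≡4=e; e(4)→17·4+6≡22=w; r(17)→17·17+6≡9=j (all mod 26).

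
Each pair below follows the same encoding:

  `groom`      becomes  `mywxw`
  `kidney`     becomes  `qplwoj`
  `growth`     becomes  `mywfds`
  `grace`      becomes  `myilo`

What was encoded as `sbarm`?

music

In groom: g→m is +6, r→y is +7, o→w is +8, o→x is +9 — the shift increases by 1 each position. The shift increases by 1 at each position, starting from +6: 6, 7, 8, ….
Reversing it on sbarm: s−6=m, b−7=u, a−8=s, r−9=i, m−10=c.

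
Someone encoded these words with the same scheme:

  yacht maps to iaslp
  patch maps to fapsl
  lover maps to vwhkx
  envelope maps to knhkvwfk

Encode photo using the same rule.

flwpw

Each letter's alphabet position (a=0..z=25) is mapped through 9·x+0 mod 26 — an affine cipher.
On photo: p(15)→9·15+0≡5=f; h(7)→9·7+0≡11=l; o(14)→9·14+0≡22=w; t(19)→9·19+0≡15=p; o(14)→9·14+0≡22=w (all mod 26).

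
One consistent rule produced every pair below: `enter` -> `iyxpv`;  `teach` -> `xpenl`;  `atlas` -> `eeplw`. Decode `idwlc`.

essay

A repeating key of period 2 is used — shifts +4, +11 over and over.
Reversing it on idwlc: i−4=e, d−11=s, w−4=s, l−11=a, c−4=y.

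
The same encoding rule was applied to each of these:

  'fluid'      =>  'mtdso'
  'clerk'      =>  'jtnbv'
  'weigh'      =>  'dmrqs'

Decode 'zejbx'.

swarm

The shift increases by 1 at each position, starting from +7: 7, 8, 9, ….
Undoing it on zejbx: z−7=s, e−8=w, j−9=a, b−10=r, x−11=m.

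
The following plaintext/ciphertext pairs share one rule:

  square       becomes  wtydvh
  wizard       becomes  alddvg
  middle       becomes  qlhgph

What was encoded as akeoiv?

whales

Shifts by position in square: pos 0: s→w (+4), pos 1: q→t (+3), pos 2: u→y (+4), pos 3: a→d (+3) — repeating every 2. The shifts repeat in a cycle of length 2: positions 0,1,… shift by +4, +3, then the pattern repeats.
Undoing it on akeoiv: a−4=w, k−3=h, e−4=a, o−3=l, i−4=e, v−3=s.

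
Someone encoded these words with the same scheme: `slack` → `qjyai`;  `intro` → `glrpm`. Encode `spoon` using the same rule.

Compare letters: s→q is +24, l→j is +24, a→y is +24 — a constant shift. It's a constant shift of +24 (ROT24).
For spoon: s+24=q, p+24=n, o+24=m, o+24=m, n+24=l.

qnmml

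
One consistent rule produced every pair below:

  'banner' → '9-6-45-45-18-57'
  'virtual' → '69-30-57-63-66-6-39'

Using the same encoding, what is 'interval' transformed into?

With a=1..z=26, the number is 3·pos + 3.
Applying it to interval: i=9→30, n=14→45, t=20→63, e=5→18, r=18→57, v=22→69, a=1→6, l=12→39.

30-45-63-18-57-69-6-39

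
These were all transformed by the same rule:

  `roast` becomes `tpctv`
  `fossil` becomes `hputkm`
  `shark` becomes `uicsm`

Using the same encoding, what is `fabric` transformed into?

hbdskd

It's a Vigenère-style cipher with numeric key [2,1]: position i shifts by key[i mod 2].
On fabric: f+2=h, a+1=b, b+2=d, r+1=s, i+2=k, c+1=d.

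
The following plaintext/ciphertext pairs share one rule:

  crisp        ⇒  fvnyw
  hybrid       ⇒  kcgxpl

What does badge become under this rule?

eeiml

In crisp: c→f is +3, r→v is +4, i→n is +5, s→y is +6 — the shift increases by 1 each position. The shift increases by 1 at each position, starting from +3: 3, 4, 5, ….
Applying it to badge: b+3=e, a+4=e, d+5=i, g+6=m, e+7=l.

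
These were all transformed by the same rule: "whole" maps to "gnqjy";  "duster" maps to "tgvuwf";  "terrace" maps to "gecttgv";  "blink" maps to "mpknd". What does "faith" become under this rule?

jvkch

The output letters match the input read backwards, each shifted +2: whole reversed is elohw. The word is reversed, then every letter is shifted forward by 2.
Applying it to faith: reverse → htiaf; then shift: h+2=j, t+2=v, i+2=k, a+2=c, f+2=h.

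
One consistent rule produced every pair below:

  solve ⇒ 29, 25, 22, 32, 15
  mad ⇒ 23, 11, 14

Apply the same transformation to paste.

s is letter #19 and maps to 29: an offset of 10. Letters become their 1-based position plus 10 (so a→11, b→12, …).
On paste: p=16→26, a=1→11, s=19→29, t=20→30, e=5→15.

26, 11, 29, 30, 15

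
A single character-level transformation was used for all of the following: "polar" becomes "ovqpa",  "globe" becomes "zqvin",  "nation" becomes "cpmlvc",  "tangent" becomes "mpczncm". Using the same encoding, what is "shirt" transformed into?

tslam

p(15)→o(14) and o(14)→v(21) fit y≡19x+15 (mod 26); the inverse of 19 mod 26 is 11. This is an affine cipher: with a=0,…,z=25, each position x becomes (19x+15) mod 26.
Applying it to shirt: s(18)→19·18+15≡19=t; h(7)→19·7+15≡18=s; i(8)→19·8+15≡11=l; r(17)→19·17+15≡0=a; t(19)→19·19+15≡12=m (all mod 26).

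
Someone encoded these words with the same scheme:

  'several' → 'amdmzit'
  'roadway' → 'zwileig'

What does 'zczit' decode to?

Compare letters: s→a is +8, e→m is +8, v→d is +8 — a constant shift. It's a constant shift of +8 (ROT8).
Decoding zczit: z−8=r, c−8=u, z−8=r, i−8=a, t−8=l.

rural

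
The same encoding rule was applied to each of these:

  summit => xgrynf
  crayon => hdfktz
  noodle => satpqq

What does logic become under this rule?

qaluh

A repeating key of period 2 is used — shifts +5, +12 over and over.
Applying it to logic: l+5=q, o+12=a, g+5=l, i+12=u, c+5=h.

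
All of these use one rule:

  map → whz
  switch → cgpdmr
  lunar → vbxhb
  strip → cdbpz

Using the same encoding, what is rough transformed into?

Vowels shift forward by 7 and consonants shift forward by 10.
Applying it to rough: r(cons)+10=b, o(vowel)+7=v, u(vowel)+7=b, g(cons)+10=q, h(cons)+10=r.

bvbqr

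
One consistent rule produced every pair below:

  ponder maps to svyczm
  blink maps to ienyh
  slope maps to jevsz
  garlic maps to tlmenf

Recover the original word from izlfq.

p(15)→s(18) and o(14)→v(21) fit y≡23x+11 (mod 26); the inverse of 23 mod 26 is 17. Each letter's alphabet position (a=0..z=25) is mapped through 23·x+11 mod 26 — an affine cipher.
Reversing it on izlfq: i(8)→17·(8−11)≡1=b; z(25)→17·(25−11)≡4=e; l(11)→17·(11−11)≡0=a; f(5)→17·(5−11)≡2=c; q(16)→17·(16−11)≡7=h (all mod 26).

beach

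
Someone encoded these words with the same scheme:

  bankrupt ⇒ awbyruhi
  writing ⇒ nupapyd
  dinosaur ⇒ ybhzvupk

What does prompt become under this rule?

The output letters match the input read backwards, each shifted +7: bankrupt reversed is tpurknab. The word is reversed, then every letter is shifted forward by 7.
On prompt: reverse → tpmorp; then shift: t+7=a, p+7=w, m+7=t, o+7=v, r+7=y, p+7=w.

awtvyw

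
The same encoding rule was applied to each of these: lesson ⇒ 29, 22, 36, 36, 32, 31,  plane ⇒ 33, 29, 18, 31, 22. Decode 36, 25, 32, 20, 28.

Letters become their 1-based position plus 17 (so a→18, b→19, …).
Reversing it on 36, 25, 32, 20, 28: 36→(36−17)÷1=19=s, 25→(25−17)÷1=8=h, 32→(32−17)÷1=15=o, 20→(20−17)÷1=3=c, 28→(28−17)÷1=11=k.

shock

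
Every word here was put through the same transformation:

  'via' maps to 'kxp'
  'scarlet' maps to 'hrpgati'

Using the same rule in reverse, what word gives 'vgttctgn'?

Compare letters: v→k is +15, i→x is +15, a→p is +15 — a constant shift. Every letter moves 15 places later in the alphabet, wrapping around z→a.
Reversing it on vgttctgn: v−15=g, g−15=r, t−15=e, t−15=e, c−15=n, t−15=e, g−15=r, n−15=y.

greenery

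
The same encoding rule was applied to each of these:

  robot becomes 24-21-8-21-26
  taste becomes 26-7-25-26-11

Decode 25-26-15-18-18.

r is letter #18 and maps to 24: an offset of 6. Letters become their 1-based position plus 6 (so a→7, b→8, …).
Reversing it on 25-26-15-18-18: 25→(25−6)÷1=19=s, 26→(26−6)÷1=20=t, 15→(15−6)÷1=9=i, 18→(18−6)÷1=12=l, 18→(18−6)÷1=12=l.

still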